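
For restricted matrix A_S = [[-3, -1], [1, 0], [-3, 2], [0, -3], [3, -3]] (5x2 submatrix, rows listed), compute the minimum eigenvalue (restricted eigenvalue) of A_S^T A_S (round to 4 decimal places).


A_S^T A_S = [[28, -12], [-12, 23]].
trace = 51.
det = 500.
disc = trace^2 - 4*det = 2601 - 4*500 = 601.
sqrt(601) ≈ 24.515301.
lam_min = (51 - sqrt(601))/2 ≈ (51 - 24.515301)/2 = 13.2423495 ≈ 13.2423.

13.2423


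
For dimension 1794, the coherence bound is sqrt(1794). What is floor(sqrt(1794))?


42^2 = 1764 <= 1794 < 1849 = 43^2, so 42 <= sqrt(1794) < 43.
floor(sqrt(1794)) = 42.

42


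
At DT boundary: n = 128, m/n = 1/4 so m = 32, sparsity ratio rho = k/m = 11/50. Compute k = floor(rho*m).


m = 1/4*128 = 32.
rho = 11/50.
rho*m = 11/50*32 = 7.04.
k = floor(7.04) = 7.

7


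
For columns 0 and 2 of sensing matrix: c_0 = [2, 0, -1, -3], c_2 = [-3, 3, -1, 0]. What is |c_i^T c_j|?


Inner product: 2*-3 + 0*3 + -1*-1 + -3*0
Products: [-6, 0, 1, 0]
Sum = -5.
|dot| = 5.

5


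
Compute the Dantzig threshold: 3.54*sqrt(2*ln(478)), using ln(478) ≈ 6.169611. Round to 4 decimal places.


ln(478) ≈ 6.169611.
2*ln(n) ≈ 12.339222.
sqrt(2*ln(n)) ≈ sqrt(12.339222) ≈ 3.512723.
threshold ≈ 3.54*3.512723 = 12.43503942 ≈ 12.4350.

12.4350


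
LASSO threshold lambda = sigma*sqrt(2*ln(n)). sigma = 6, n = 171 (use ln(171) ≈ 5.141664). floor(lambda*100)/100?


ln(171) ≈ 5.141664.
2*ln(n) ≈ 10.283328.
sqrt(2*ln(n)) ≈ sqrt(10.283328) ≈ 3.206763.
lambda ≈ 6*3.206763 = 19.240578.
floor(lambda*100)/100 = 19.24.

19.24


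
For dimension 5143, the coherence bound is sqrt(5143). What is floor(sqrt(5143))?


71^2 = 5041 <= 5143 < 5184 = 72^2, so 71 <= sqrt(5143) < 72.
floor(sqrt(5143)) = 71.

71


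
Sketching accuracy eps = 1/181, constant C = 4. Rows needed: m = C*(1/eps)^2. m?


1/eps = 181.
(1/eps)^2 = 32761.
m = 4*32761 = 131044.

131044


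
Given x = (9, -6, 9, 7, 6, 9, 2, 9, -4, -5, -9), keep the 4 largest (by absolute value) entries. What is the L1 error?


Sorted |x_i| descending: [9, 9, 9, 9, 9, 7, 6, 6, 5, 4, 2]
Keep top 4: [9, 9, 9, 9]
Tail entries: [9, 7, 6, 6, 5, 4, 2]
L1 error = sum of tail = 39.

39


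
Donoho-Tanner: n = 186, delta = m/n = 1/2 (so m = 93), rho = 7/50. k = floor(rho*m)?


m = 1/2*186 = 93.
rho = 7/50.
rho*m = 7/50*93 = 13.02.
k = floor(13.02) = 13.

13


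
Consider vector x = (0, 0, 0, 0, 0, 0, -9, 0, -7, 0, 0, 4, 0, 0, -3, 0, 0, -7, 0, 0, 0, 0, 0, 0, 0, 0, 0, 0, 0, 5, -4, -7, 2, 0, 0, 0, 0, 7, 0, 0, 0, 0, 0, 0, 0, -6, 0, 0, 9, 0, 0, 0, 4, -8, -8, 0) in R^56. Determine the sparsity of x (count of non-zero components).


Non-zero positions: [6, 8, 11, 14, 17, 29, 30, 31, 32, 37, 45, 48, 52, 53, 54].
Sparsity = 15.

15


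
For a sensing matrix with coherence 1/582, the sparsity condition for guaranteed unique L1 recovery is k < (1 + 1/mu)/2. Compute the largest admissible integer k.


1/mu = 582.
1 + 1/mu = 583.
(1 + 1/mu)/2 = 291.5 is not an integer, so k_max = floor(291.5) = 291.

291


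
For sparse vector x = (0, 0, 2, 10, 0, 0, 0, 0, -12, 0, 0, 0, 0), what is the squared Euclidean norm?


Non-zero entries: [(2, 2), (3, 10), (8, -12)]
Squares: [4, 100, 144]
||x||_2^2 = sum = 248.

248


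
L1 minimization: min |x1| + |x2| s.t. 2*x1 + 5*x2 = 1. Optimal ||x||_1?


Axis intercepts:
  x1 = 1/2, x2 = 0: L1 = 1/2
  x1 = 0, x2 = 1/5: L1 = 1/5
x* = (0, 1/5)
||x*||_1 = 1/5.

1/5


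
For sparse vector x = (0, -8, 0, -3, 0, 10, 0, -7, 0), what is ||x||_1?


Non-zero entries: [(1, -8), (3, -3), (5, 10), (7, -7)]
Absolute values: [8, 3, 10, 7]
||x||_1 = sum = 28.

28


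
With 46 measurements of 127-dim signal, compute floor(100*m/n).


100*m/n = 100*46/127 ≈ 36.2205.
floor = 36.

36


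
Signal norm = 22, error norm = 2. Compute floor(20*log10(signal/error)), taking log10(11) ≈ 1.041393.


||x||/||e|| = 22/2 = 11.
log10(11) ≈ 1.041393.
20*log10(||x||/||e||) ≈ 20*1.041393 = 20.82786.
floor(20.82786) = 20.

20


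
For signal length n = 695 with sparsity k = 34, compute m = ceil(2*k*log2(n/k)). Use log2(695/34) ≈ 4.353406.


log2(n/k) = log2(695/34) ≈ 4.353406.
2*k*log2(n/k) ≈ 2*34*4.353406 = 296.031608.
m = ceil(296.031608) = 297.

297


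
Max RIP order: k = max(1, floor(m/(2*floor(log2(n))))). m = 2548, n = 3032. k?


floor(log2(3032)) = 11.
2*11 = 22.
m/(2*floor(log2(n))) = 2548/22 ≈ 115.8182.
floor = 115.
k = max(1, 115) = 115.

115


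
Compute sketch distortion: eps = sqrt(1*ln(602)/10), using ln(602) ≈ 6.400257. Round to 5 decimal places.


ln(602) ≈ 6.400257.
1*ln(N)/m ≈ 1*6.400257/10 ≈ 0.6400257.
eps = sqrt(0.6400257) ≈ 0.8000161 ≈ 0.80002.

0.80002


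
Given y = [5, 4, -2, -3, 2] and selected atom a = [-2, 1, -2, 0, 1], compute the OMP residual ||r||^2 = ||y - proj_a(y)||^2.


a^T a = 10.
a^T y = 0.
coeff = 0/10 = 0.
||r||^2 = 58.

58


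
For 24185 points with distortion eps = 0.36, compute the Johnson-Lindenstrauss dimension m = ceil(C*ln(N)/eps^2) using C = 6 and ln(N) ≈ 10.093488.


ln(24185) ≈ 10.093488.
eps^2 = 0.36^2 = 0.1296.
C*ln(N)/eps^2 ≈ 6*10.093488/0.1296 ≈ 467.2911.
m = ceil(467.2911) = 468.

468


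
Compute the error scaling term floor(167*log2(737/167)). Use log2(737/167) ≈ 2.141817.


log2(n/k) = log2(737/167) ≈ 2.141817.
k*log2(n/k) ≈ 167*2.141817 = 357.683439.
floor(357.683439) = 357.

357


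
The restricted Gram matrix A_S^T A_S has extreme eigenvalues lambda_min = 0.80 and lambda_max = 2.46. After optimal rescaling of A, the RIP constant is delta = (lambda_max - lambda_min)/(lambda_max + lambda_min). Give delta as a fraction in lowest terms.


lambda_max - lambda_min = 2.46 - 0.80 = 1.66.
lambda_max + lambda_min = 2.46 + 0.80 = 3.26.
delta = 1.66/3.26 = 166/326 = 83/163.

83/163


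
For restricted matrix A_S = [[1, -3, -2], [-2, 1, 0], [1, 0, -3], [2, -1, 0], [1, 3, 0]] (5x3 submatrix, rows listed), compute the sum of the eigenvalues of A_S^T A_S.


Sum of eigenvalues of A_S^T A_S = trace(A_S^T A_S) = sum of squared column norms of A_S.
A_S^T A_S diagonal: [11, 20, 13].
trace = 11 + 20 + 13 = 44.

44


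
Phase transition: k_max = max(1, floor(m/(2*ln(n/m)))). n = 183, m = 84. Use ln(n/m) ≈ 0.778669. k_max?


n/m = 183/84 = 61/28.
ln(n/m) ≈ 0.778669.
2*ln(n/m) ≈ 1.557338.
m/(2*ln(n/m)) ≈ 84/1.557338 ≈ 53.9382.
floor = 53.
k_max = max(1, 53) = 53.

53


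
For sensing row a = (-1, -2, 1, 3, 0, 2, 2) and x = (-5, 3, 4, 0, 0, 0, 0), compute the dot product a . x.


Non-zero terms: ['-1*-5', '-2*3', '1*4']
Products: [5, -6, 4]
y = sum = 3.

3


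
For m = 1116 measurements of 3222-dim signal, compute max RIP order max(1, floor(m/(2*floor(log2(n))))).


floor(log2(3222)) = 11.
2*11 = 22.
m/(2*floor(log2(n))) = 1116/22 ≈ 50.7273.
floor = 50.
k = max(1, 50) = 50.

50


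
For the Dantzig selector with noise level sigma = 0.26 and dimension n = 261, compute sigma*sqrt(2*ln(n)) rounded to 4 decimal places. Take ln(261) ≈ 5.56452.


ln(261) ≈ 5.56452.
2*ln(n) ≈ 11.12904.
sqrt(2*ln(n)) ≈ sqrt(11.12904) ≈ 3.336022.
threshold ≈ 0.26*3.336022 = 0.86736572 ≈ 0.8674.

0.8674


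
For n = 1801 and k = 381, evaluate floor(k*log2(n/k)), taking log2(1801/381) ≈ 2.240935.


log2(n/k) = log2(1801/381) ≈ 2.240935.
k*log2(n/k) ≈ 381*2.240935 = 853.796235.
floor(853.796235) = 853.

853


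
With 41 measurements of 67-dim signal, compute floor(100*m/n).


100*m/n = 100*41/67 ≈ 61.194.
floor = 61.

61


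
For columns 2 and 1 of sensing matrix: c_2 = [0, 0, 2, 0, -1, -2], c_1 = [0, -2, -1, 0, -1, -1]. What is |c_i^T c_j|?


Inner product: 0*0 + 0*-2 + 2*-1 + 0*0 + -1*-1 + -2*-1
Products: [0, 0, -2, 0, 1, 2]
Sum = 1.
|dot| = 1.

1


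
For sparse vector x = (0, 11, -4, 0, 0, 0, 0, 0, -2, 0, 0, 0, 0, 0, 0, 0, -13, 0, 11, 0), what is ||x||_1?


Non-zero entries: [(1, 11), (2, -4), (8, -2), (16, -13), (18, 11)]
Absolute values: [11, 4, 2, 13, 11]
||x||_1 = sum = 41.

41


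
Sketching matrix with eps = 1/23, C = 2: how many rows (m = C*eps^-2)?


1/eps = 23.
(1/eps)^2 = 529.
m = 2*529 = 1058.

1058


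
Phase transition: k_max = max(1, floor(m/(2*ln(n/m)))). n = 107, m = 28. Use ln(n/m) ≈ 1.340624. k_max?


n/m = 107/28.
ln(n/m) ≈ 1.340624.
2*ln(n/m) ≈ 2.681248.
m/(2*ln(n/m)) ≈ 28/2.681248 ≈ 10.4429.
floor = 10.
k_max = max(1, 10) = 10.

10


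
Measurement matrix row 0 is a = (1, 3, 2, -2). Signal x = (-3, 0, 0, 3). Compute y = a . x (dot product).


Non-zero terms: ['1*-3', '-2*3']
Products: [-3, -6]
y = sum = -9.

-9


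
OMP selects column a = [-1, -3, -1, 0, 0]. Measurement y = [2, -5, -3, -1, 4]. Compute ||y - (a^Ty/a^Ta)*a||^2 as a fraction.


a^T a = 11.
a^T y = 16.
coeff = 16/11 = 16/11.
||r||^2 = 349/11.

349/11


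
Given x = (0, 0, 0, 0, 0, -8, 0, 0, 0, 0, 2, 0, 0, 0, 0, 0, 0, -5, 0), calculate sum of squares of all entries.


Non-zero entries: [(5, -8), (10, 2), (17, -5)]
Squares: [64, 4, 25]
||x||_2^2 = sum = 93.

93


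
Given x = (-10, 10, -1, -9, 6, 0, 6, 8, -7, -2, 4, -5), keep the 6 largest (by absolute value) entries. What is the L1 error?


Sorted |x_i| descending: [10, 10, 9, 8, 7, 6, 6, 5, 4, 2, 1, 0]
Keep top 6: [10, 10, 9, 8, 7, 6]
Tail entries: [6, 5, 4, 2, 1, 0]
L1 error = sum of tail = 18.

18


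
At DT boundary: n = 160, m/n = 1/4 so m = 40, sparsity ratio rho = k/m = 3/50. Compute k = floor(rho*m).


m = 1/4*160 = 40.
rho = 3/50.
rho*m = 3/50*40 = 2.4.
k = floor(2.4) = 2.

2


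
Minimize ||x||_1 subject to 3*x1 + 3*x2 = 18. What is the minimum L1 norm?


Axis intercepts:
  x1 = 6, x2 = 0: L1 = 6
  x1 = 0, x2 = 6: L1 = 6
x* = (6, 0)
||x*||_1 = 6.

6


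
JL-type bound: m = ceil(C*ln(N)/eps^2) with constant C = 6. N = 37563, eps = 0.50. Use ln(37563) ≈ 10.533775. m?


ln(37563) ≈ 10.533775.
eps^2 = 0.50^2 = 0.25.
C*ln(N)/eps^2 ≈ 6*10.533775/0.25 ≈ 252.8106.
m = ceil(252.8106) = 253.

253


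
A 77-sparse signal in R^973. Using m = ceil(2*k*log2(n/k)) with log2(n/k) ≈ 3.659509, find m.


log2(n/k) = log2(973/77) ≈ 3.659509.
2*k*log2(n/k) ≈ 2*77*3.659509 = 563.564386.
m = ceil(563.564386) = 564.

564


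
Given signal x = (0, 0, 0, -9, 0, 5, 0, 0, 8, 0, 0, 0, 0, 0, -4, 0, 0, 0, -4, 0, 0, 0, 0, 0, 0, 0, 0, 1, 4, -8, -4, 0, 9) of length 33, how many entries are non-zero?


Non-zero positions: [3, 5, 8, 14, 18, 27, 28, 29, 30, 32].
Sparsity = 10.

10


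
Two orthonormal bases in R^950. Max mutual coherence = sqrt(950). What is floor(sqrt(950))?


30^2 = 900 <= 950 < 961 = 31^2, so 30 <= sqrt(950) < 31.
floor(sqrt(950)) = 30.

30


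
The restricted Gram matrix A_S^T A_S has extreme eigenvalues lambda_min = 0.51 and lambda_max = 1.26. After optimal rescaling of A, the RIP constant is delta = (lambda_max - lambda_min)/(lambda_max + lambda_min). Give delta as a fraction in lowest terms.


lambda_max - lambda_min = 1.26 - 0.51 = 0.75.
lambda_max + lambda_min = 1.26 + 0.51 = 1.77.
delta = 0.75/1.77 = 75/177 = 25/59.

25/59


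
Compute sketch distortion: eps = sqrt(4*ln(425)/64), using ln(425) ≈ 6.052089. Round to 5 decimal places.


ln(425) ≈ 6.052089.
4*ln(N)/m ≈ 4*6.052089/64 ≈ 0.37825556.
eps = sqrt(0.37825556) ≈ 0.6150248 ≈ 0.61502.

0.61502


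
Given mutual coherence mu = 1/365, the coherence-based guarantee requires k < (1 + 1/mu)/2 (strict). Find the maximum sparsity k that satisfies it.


1/mu = 365.
1 + 1/mu = 366.
(1 + 1/mu)/2 = 183 is an integer and the inequality is strict, so k_max = 183 - 1 = 182.

182


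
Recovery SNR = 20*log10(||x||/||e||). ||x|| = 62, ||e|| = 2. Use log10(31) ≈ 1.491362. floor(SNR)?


||x||/||e|| = 62/2 = 31.
log10(31) ≈ 1.491362.
20*log10(||x||/||e||) ≈ 20*1.491362 = 29.82724.
floor(29.82724) = 29.

29


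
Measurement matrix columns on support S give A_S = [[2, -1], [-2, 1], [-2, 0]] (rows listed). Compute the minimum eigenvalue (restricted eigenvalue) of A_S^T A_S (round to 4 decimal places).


A_S^T A_S = [[12, -4], [-4, 2]].
trace = 14.
det = 8.
disc = trace^2 - 4*det = 196 - 4*8 = 164.
sqrt(164) ≈ 12.806248.
lam_min = (14 - sqrt(164))/2 ≈ (14 - 12.806248)/2 = 0.596876 ≈ 0.5969.

0.5969


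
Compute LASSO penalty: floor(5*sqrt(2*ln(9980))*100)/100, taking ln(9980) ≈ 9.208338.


ln(9980) ≈ 9.208338.
2*ln(n) ≈ 18.416676.
sqrt(2*ln(n)) ≈ sqrt(18.416676) ≈ 4.291465.
lambda ≈ 5*4.291465 = 21.457325.
floor(lambda*100)/100 = 21.45.

21.45


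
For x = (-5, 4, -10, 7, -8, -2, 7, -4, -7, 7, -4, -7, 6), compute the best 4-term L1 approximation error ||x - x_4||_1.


Sorted |x_i| descending: [10, 8, 7, 7, 7, 7, 7, 6, 5, 4, 4, 4, 2]
Keep top 4: [10, 8, 7, 7]
Tail entries: [7, 7, 7, 6, 5, 4, 4, 4, 2]
L1 error = sum of tail = 46.

46


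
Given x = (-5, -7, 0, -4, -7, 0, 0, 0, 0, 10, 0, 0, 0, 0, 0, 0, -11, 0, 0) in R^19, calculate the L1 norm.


Non-zero entries: [(0, -5), (1, -7), (3, -4), (4, -7), (9, 10), (16, -11)]
Absolute values: [5, 7, 4, 7, 10, 11]
||x||_1 = sum = 44.

44


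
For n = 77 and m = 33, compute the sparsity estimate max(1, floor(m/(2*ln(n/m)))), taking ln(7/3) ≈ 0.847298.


n/m = 77/33 = 7/3.
ln(n/m) ≈ 0.847298.
2*ln(n/m) ≈ 1.694596.
m/(2*ln(n/m)) ≈ 33/1.694596 ≈ 19.4737.
floor = 19.
k_max = max(1, 19) = 19.

19


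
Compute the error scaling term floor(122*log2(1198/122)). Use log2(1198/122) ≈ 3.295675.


log2(n/k) = log2(1198/122) ≈ 3.295675.
k*log2(n/k) ≈ 122*3.295675 = 402.07235.
floor(402.07235) = 402.

402


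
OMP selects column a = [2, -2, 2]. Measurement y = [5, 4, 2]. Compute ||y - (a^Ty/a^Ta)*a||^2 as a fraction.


a^T a = 12.
a^T y = 6.
coeff = 6/12 = 1/2.
||r||^2 = 42.

42


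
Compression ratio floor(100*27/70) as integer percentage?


100*m/n = 100*27/70 ≈ 38.5714.
floor = 38.

38


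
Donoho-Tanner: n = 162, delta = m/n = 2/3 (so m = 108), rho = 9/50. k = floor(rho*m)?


m = 2/3*162 = 108.
rho = 9/50.
rho*m = 9/50*108 = 19.44.
k = floor(19.44) = 19.

19


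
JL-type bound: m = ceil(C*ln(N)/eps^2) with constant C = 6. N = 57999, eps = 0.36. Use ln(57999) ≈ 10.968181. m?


ln(57999) ≈ 10.968181.
eps^2 = 0.36^2 = 0.1296.
C*ln(N)/eps^2 ≈ 6*10.968181/0.1296 ≈ 507.7862.
m = ceil(507.7862) = 508.

508


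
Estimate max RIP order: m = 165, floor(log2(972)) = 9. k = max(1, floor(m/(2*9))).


floor(log2(972)) = 9.
2*9 = 18.
m/(2*floor(log2(n))) = 165/18 ≈ 9.1667.
floor = 9.
k = max(1, 9) = 9.

9


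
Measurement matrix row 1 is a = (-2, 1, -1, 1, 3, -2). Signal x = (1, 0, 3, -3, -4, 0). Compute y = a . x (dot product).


Non-zero terms: ['-2*1', '-1*3', '1*-3', '3*-4']
Products: [-2, -3, -3, -12]
y = sum = -20.

-20


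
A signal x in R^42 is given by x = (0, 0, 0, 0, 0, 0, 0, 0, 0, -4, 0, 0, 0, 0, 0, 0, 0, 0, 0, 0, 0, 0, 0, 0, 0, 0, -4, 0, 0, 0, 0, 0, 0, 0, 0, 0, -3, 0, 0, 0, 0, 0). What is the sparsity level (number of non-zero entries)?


Non-zero positions: [9, 26, 36].
Sparsity = 3.

3


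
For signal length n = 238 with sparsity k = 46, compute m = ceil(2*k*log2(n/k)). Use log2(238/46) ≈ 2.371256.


log2(n/k) = log2(238/46) ≈ 2.371256.
2*k*log2(n/k) ≈ 2*46*2.371256 = 218.155552.
m = ceil(218.155552) = 219.

219


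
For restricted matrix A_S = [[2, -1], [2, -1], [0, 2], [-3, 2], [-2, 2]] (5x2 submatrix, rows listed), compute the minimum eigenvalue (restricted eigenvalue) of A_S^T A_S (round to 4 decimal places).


A_S^T A_S = [[21, -14], [-14, 14]].
trace = 35.
det = 98.
disc = trace^2 - 4*det = 1225 - 4*98 = 833.
sqrt(833) ≈ 28.861739.
lam_min = (35 - sqrt(833))/2 ≈ (35 - 28.861739)/2 = 3.0691305 ≈ 3.0691.

3.0691


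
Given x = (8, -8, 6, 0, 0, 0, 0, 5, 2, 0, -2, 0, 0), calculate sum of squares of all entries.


Non-zero entries: [(0, 8), (1, -8), (2, 6), (7, 5), (8, 2), (10, -2)]
Squares: [64, 64, 36, 25, 4, 4]
||x||_2^2 = sum = 197.

197


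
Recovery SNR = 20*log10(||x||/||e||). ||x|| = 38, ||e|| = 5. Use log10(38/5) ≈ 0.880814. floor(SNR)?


||x||/||e|| = 38/5.
log10(38/5) ≈ 0.880814.
20*log10(||x||/||e||) ≈ 20*0.880814 = 17.61628.
floor(17.61628) = 17.

17


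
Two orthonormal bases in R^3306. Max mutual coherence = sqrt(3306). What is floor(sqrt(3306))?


57^2 = 3249 <= 3306 < 3364 = 58^2, so 57 <= sqrt(3306) < 58.
floor(sqrt(3306)) = 57.

57


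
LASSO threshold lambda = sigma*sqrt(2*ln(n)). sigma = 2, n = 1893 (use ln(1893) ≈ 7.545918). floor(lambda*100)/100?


ln(1893) ≈ 7.545918.
2*ln(n) ≈ 15.091836.
sqrt(2*ln(n)) ≈ sqrt(15.091836) ≈ 3.884821.
lambda ≈ 2*3.884821 = 7.769642.
floor(lambda*100)/100 = 7.76.

7.76


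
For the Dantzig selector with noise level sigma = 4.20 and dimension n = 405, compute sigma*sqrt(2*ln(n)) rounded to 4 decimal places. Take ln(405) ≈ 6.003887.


ln(405) ≈ 6.003887.
2*ln(n) ≈ 12.007774.
sqrt(2*ln(n)) ≈ sqrt(12.007774) ≈ 3.465224.
threshold ≈ 4.20*3.465224 = 14.5539408 ≈ 14.5539.

14.5539


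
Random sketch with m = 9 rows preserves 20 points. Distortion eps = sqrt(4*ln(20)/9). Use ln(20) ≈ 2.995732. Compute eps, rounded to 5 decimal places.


ln(20) ≈ 2.995732.
4*ln(N)/m ≈ 4*2.995732/9 ≈ 1.33143644.
eps = sqrt(1.33143644) ≈ 1.1538789 ≈ 1.15388.

1.15388


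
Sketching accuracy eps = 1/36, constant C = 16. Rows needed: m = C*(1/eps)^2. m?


1/eps = 36.
(1/eps)^2 = 1296.
m = 16*1296 = 20736.

20736


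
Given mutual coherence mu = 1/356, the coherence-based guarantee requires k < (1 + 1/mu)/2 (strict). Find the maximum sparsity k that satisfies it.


1/mu = 356.
1 + 1/mu = 357.
(1 + 1/mu)/2 = 178.5 is not an integer, so k_max = floor(178.5) = 178.

178


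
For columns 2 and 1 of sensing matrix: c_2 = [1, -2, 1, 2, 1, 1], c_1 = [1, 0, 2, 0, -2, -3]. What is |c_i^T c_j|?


Inner product: 1*1 + -2*0 + 1*2 + 2*0 + 1*-2 + 1*-3
Products: [1, 0, 2, 0, -2, -3]
Sum = -2.
|dot| = 2.

2


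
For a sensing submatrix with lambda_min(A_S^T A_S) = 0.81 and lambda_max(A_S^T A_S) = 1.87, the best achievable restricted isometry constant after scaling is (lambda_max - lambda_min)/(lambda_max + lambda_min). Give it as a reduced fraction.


lambda_max - lambda_min = 1.87 - 0.81 = 1.06.
lambda_max + lambda_min = 1.87 + 0.81 = 2.68.
delta = 1.06/2.68 = 106/268 = 53/134.

53/134


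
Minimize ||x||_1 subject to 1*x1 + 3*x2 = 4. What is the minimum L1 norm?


Axis intercepts:
  x1 = 4, x2 = 0: L1 = 4
  x1 = 0, x2 = 4/3: L1 = 4/3
x* = (0, 4/3)
||x*||_1 = 4/3.

4/3


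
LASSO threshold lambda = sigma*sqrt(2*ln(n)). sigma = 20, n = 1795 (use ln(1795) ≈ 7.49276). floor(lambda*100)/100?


ln(1795) ≈ 7.49276.
2*ln(n) ≈ 14.98552.
sqrt(2*ln(n)) ≈ sqrt(14.98552) ≈ 3.871114.
lambda ≈ 20*3.871114 = 77.42228.
floor(lambda*100)/100 = 77.42.

77.42


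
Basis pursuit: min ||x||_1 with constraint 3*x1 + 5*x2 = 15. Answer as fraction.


Axis intercepts:
  x1 = 5, x2 = 0: L1 = 5
  x1 = 0, x2 = 3: L1 = 3
x* = (0, 3)
||x*||_1 = 3.

3


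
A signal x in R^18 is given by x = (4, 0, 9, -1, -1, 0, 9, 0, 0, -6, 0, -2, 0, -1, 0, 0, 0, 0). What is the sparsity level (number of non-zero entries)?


Non-zero positions: [0, 2, 3, 4, 6, 9, 11, 13].
Sparsity = 8.

8


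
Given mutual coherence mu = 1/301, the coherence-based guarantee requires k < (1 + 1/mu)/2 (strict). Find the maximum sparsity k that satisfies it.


1/mu = 301.
1 + 1/mu = 302.
(1 + 1/mu)/2 = 151 is an integer and the inequality is strict, so k_max = 151 - 1 = 150.

150


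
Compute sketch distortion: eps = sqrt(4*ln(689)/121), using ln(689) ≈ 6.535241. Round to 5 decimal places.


ln(689) ≈ 6.535241.
4*ln(N)/m ≈ 4*6.535241/121 ≈ 0.21604102.
eps = sqrt(0.21604102) ≈ 0.4648021 ≈ 0.46480.

0.46480


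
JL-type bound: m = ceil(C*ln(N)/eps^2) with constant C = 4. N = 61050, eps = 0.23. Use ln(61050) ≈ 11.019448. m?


ln(61050) ≈ 11.019448.
eps^2 = 0.23^2 = 0.0529.
C*ln(N)/eps^2 ≈ 4*11.019448/0.0529 ≈ 833.2286.
m = ceil(833.2286) = 834.

834


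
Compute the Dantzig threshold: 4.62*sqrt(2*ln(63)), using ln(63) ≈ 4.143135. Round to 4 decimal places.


ln(63) ≈ 4.143135.
2*ln(n) ≈ 8.28627.
sqrt(2*ln(n)) ≈ sqrt(8.28627) ≈ 2.878588.
threshold ≈ 4.62*2.878588 = 13.29907656 ≈ 13.2991.

13.2991


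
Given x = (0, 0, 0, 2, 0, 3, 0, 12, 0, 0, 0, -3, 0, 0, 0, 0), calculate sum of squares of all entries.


Non-zero entries: [(3, 2), (5, 3), (7, 12), (11, -3)]
Squares: [4, 9, 144, 9]
||x||_2^2 = sum = 166.

166


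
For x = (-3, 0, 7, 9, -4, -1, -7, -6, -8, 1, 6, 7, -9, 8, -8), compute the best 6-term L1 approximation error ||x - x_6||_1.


Sorted |x_i| descending: [9, 9, 8, 8, 8, 7, 7, 7, 6, 6, 4, 3, 1, 1, 0]
Keep top 6: [9, 9, 8, 8, 8, 7]
Tail entries: [7, 7, 6, 6, 4, 3, 1, 1, 0]
L1 error = sum of tail = 35.

35


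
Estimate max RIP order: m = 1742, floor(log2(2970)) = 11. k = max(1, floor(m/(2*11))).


floor(log2(2970)) = 11.
2*11 = 22.
m/(2*floor(log2(n))) = 1742/22 ≈ 79.1818.
floor = 79.
k = max(1, 79) = 79.

79


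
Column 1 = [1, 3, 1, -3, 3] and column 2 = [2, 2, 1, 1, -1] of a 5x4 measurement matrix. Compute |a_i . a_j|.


Inner product: 1*2 + 3*2 + 1*1 + -3*1 + 3*-1
Products: [2, 6, 1, -3, -3]
Sum = 3.
|dot| = 3.

3


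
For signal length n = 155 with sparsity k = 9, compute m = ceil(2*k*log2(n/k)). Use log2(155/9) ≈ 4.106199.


log2(n/k) = log2(155/9) ≈ 4.106199.
2*k*log2(n/k) ≈ 2*9*4.106199 = 73.911582.
m = ceil(73.911582) = 74.

74


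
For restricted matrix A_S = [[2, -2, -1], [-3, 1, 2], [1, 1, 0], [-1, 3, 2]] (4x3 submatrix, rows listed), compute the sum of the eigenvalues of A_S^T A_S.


Sum of eigenvalues of A_S^T A_S = trace(A_S^T A_S) = sum of squared column norms of A_S.
A_S^T A_S diagonal: [15, 15, 9].
trace = 15 + 15 + 9 = 39.

39


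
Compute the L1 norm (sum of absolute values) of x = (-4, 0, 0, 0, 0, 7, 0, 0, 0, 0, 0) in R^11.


Non-zero entries: [(0, -4), (5, 7)]
Absolute values: [4, 7]
||x||_1 = sum = 11.

11


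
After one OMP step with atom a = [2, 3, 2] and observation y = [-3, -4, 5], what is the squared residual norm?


a^T a = 17.
a^T y = -8.
coeff = -8/17 = -8/17.
||r||^2 = 786/17.

786/17


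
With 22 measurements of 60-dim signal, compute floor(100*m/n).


100*m/n = 100*22/60 ≈ 36.6667.
floor = 36.

36


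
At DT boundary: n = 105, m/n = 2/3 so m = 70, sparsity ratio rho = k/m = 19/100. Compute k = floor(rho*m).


m = 2/3*105 = 70.
rho = 19/100.
rho*m = 19/100*70 = 13.3.
k = floor(13.3) = 13.

13


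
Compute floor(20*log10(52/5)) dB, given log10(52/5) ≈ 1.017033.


||x||/||e|| = 52/5.
log10(52/5) ≈ 1.017033.
20*log10(||x||/||e||) ≈ 20*1.017033 = 20.34066.
floor(20.34066) = 20.

20


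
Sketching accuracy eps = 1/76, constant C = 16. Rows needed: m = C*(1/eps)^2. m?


1/eps = 76.
(1/eps)^2 = 5776.
m = 16*5776 = 92416.

92416


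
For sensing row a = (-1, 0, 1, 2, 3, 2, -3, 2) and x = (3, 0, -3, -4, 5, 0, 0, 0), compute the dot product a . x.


Non-zero terms: ['-1*3', '1*-3', '2*-4', '3*5']
Products: [-3, -3, -8, 15]
y = sum = 1.

1


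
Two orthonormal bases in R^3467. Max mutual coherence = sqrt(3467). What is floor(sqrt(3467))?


58^2 = 3364 <= 3467 < 3481 = 59^2, so 58 <= sqrt(3467) < 59.
floor(sqrt(3467)) = 58.

58


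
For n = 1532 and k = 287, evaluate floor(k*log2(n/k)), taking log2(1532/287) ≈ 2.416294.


log2(n/k) = log2(1532/287) ≈ 2.416294.
k*log2(n/k) ≈ 287*2.416294 = 693.476378.
floor(693.476378) = 693.

693


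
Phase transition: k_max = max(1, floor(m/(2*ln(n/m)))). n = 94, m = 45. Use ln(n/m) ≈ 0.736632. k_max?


n/m = 94/45.
ln(n/m) ≈ 0.736632.
2*ln(n/m) ≈ 1.473264.
m/(2*ln(n/m)) ≈ 45/1.473264 ≈ 30.5444.
floor = 30.
k_max = max(1, 30) = 30.

30


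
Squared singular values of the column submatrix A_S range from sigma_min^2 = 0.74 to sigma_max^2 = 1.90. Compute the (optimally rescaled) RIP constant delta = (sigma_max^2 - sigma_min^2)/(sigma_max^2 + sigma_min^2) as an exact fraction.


lambda_max - lambda_min = 1.90 - 0.74 = 1.16.
lambda_max + lambda_min = 1.90 + 0.74 = 2.64.
delta = 1.16/2.64 = 116/264 = 29/66.

29/66


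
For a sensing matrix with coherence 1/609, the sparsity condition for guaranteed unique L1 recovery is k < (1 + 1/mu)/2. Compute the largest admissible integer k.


1/mu = 609.
1 + 1/mu = 610.
(1 + 1/mu)/2 = 305 is an integer and the inequality is strict, so k_max = 305 - 1 = 304.

304


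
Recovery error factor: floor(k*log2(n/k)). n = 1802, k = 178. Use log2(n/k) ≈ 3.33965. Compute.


log2(n/k) = log2(1802/178) ≈ 3.33965.
k*log2(n/k) ≈ 178*3.33965 = 594.4577.
floor(594.4577) = 594.

594


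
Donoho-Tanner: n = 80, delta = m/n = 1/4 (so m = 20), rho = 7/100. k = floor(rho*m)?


m = 1/4*80 = 20.
rho = 7/100.
rho*m = 7/100*20 = 1.4.
k = floor(1.4) = 1.

1


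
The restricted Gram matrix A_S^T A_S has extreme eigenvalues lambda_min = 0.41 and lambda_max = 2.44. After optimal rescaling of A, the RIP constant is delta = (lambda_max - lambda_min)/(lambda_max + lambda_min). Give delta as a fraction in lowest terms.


lambda_max - lambda_min = 2.44 - 0.41 = 2.03.
lambda_max + lambda_min = 2.44 + 0.41 = 2.85.
delta = 2.03/2.85 = 203/285.

203/285


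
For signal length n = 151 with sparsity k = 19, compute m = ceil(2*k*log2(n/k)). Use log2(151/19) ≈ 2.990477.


log2(n/k) = log2(151/19) ≈ 2.990477.
2*k*log2(n/k) ≈ 2*19*2.990477 = 113.638126.
m = ceil(113.638126) = 114.

114


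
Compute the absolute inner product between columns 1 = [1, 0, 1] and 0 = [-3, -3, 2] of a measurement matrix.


Inner product: 1*-3 + 0*-3 + 1*2
Products: [-3, 0, 2]
Sum = -1.
|dot| = 1.

1


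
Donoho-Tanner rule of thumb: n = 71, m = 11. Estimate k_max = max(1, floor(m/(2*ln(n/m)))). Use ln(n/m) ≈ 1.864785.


n/m = 71/11.
ln(n/m) ≈ 1.864785.
2*ln(n/m) ≈ 3.72957.
m/(2*ln(n/m)) ≈ 11/3.72957 ≈ 2.9494.
floor = 2.
k_max = max(1, 2) = 2.

2


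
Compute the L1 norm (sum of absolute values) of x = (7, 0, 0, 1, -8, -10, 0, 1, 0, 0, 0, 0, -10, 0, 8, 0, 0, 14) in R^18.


Non-zero entries: [(0, 7), (3, 1), (4, -8), (5, -10), (7, 1), (12, -10), (14, 8), (17, 14)]
Absolute values: [7, 1, 8, 10, 1, 10, 8, 14]
||x||_1 = sum = 59.

59


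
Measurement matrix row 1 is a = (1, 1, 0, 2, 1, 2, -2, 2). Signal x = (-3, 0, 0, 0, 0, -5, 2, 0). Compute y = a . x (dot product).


Non-zero terms: ['1*-3', '2*-5', '-2*2']
Products: [-3, -10, -4]
y = sum = -17.

-17


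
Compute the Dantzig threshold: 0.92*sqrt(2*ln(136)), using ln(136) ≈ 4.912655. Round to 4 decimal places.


ln(136) ≈ 4.912655.
2*ln(n) ≈ 9.82531.
sqrt(2*ln(n)) ≈ sqrt(9.82531) ≈ 3.134535.
threshold ≈ 0.92*3.134535 = 2.8837722 ≈ 2.8838.

2.8838


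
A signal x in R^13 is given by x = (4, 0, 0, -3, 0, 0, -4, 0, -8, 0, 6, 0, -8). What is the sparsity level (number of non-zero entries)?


Non-zero positions: [0, 3, 6, 8, 10, 12].
Sparsity = 6.

6


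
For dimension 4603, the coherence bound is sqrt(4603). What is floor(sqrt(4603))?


67^2 = 4489 <= 4603 < 4624 = 68^2, so 67 <= sqrt(4603) < 68.
floor(sqrt(4603)) = 67.

67


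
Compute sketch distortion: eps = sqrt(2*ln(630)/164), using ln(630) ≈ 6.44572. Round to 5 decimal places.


ln(630) ≈ 6.44572.
2*ln(N)/m ≈ 2*6.44572/164 ≈ 0.07860634.
eps = sqrt(0.07860634) ≈ 0.2803682 ≈ 0.28037.

0.28037


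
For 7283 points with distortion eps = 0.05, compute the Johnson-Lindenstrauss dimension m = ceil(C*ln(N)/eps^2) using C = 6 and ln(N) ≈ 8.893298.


ln(7283) ≈ 8.893298.
eps^2 = 0.05^2 = 0.0025.
C*ln(N)/eps^2 ≈ 6*8.893298/0.0025 ≈ 21343.9152.
m = ceil(21343.9152) = 21344.

21344


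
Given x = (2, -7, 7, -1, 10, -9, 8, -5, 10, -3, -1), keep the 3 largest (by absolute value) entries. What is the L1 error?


Sorted |x_i| descending: [10, 10, 9, 8, 7, 7, 5, 3, 2, 1, 1]
Keep top 3: [10, 10, 9]
Tail entries: [8, 7, 7, 5, 3, 2, 1, 1]
L1 error = sum of tail = 34.

34


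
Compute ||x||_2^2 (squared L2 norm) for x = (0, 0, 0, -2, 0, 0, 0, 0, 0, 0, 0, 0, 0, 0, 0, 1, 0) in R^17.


Non-zero entries: [(3, -2), (15, 1)]
Squares: [4, 1]
||x||_2^2 = sum = 5.

5


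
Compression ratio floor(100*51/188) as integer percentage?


100*m/n = 100*51/188 ≈ 27.1277.
floor = 27.

27


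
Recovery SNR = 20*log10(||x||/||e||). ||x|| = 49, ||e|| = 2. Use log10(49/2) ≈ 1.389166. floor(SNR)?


||x||/||e|| = 49/2.
log10(49/2) ≈ 1.389166.
20*log10(||x||/||e||) ≈ 20*1.389166 = 27.78332.
floor(27.78332) = 27.

27


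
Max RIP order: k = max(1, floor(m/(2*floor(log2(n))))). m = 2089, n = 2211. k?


floor(log2(2211)) = 11.
2*11 = 22.
m/(2*floor(log2(n))) = 2089/22 ≈ 94.9545.
floor = 94.
k = max(1, 94) = 94.

94


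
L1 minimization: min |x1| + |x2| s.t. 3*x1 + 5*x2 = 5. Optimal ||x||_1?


Axis intercepts:
  x1 = 5/3, x2 = 0: L1 = 5/3
  x1 = 0, x2 = 1: L1 = 1
x* = (0, 1)
||x*||_1 = 1.

1


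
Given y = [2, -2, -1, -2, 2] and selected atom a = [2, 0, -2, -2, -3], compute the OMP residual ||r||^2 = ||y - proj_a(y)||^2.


a^T a = 21.
a^T y = 4.
coeff = 4/21 = 4/21.
||r||^2 = 341/21.

341/21


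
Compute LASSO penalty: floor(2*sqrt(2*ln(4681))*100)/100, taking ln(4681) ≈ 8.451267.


ln(4681) ≈ 8.451267.
2*ln(n) ≈ 16.902534.
sqrt(2*ln(n)) ≈ sqrt(16.902534) ≈ 4.111269.
lambda ≈ 2*4.111269 = 8.222538.
floor(lambda*100)/100 = 8.22.

8.22


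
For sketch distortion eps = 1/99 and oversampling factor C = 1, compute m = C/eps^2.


1/eps = 99.
(1/eps)^2 = 9801.
m = 1*9801 = 9801.

9801


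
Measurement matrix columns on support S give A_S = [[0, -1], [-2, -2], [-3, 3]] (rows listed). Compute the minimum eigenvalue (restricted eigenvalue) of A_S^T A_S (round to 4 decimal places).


A_S^T A_S = [[13, -5], [-5, 14]].
trace = 27.
det = 157.
disc = trace^2 - 4*det = 729 - 4*157 = 101.
sqrt(101) ≈ 10.049876.
lam_min = (27 - sqrt(101))/2 ≈ (27 - 10.049876)/2 = 8.475062 ≈ 8.4751.

8.4751


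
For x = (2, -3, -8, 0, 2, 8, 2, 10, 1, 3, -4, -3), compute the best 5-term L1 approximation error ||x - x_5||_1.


Sorted |x_i| descending: [10, 8, 8, 4, 3, 3, 3, 2, 2, 2, 1, 0]
Keep top 5: [10, 8, 8, 4, 3]
Tail entries: [3, 3, 2, 2, 2, 1, 0]
L1 error = sum of tail = 13.

13


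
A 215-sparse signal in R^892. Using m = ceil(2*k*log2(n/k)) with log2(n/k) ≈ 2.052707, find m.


log2(n/k) = log2(892/215) ≈ 2.052707.
2*k*log2(n/k) ≈ 2*215*2.052707 = 882.66401.
m = ceil(882.66401) = 883.

883


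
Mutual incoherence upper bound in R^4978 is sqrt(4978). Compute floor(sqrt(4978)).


70^2 = 4900 <= 4978 < 5041 = 71^2, so 70 <= sqrt(4978) < 71.
floor(sqrt(4978)) = 70.

70


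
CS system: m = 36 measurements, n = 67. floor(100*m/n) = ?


100*m/n = 100*36/67 ≈ 53.7313.
floor = 53.

53


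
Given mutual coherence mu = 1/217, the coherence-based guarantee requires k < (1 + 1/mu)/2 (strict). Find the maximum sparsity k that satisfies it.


1/mu = 217.
1 + 1/mu = 218.
(1 + 1/mu)/2 = 109 is an integer and the inequality is strict, so k_max = 109 - 1 = 108.

108


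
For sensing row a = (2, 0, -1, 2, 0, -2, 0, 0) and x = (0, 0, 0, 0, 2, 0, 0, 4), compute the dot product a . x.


Non-zero terms: ['0*2', '0*4']
Products: [0, 0]
y = sum = 0.

0


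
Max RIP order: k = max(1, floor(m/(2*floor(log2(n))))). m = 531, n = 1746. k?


floor(log2(1746)) = 10.
2*10 = 20.
m/(2*floor(log2(n))) = 531/20 ≈ 26.55.
floor = 26.
k = max(1, 26) = 26.

26


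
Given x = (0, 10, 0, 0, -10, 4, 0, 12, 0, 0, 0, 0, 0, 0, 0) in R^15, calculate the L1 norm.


Non-zero entries: [(1, 10), (4, -10), (5, 4), (7, 12)]
Absolute values: [10, 10, 4, 12]
||x||_1 = sum = 36.

36


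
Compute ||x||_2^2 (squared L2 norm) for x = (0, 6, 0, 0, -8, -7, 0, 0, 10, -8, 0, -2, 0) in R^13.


Non-zero entries: [(1, 6), (4, -8), (5, -7), (8, 10), (9, -8), (11, -2)]
Squares: [36, 64, 49, 100, 64, 4]
||x||_2^2 = sum = 317.

317


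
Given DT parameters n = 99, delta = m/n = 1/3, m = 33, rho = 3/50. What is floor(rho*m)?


m = 1/3*99 = 33.
rho = 3/50.
rho*m = 3/50*33 = 1.98.
k = floor(1.98) = 1.

1


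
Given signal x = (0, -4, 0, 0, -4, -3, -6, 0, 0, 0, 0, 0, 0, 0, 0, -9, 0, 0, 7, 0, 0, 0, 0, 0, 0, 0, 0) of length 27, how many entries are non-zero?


Non-zero positions: [1, 4, 5, 6, 15, 18].
Sparsity = 6.

6


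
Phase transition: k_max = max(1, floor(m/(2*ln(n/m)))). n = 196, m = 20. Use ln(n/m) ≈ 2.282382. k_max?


n/m = 196/20 = 49/5.
ln(n/m) ≈ 2.282382.
2*ln(n/m) ≈ 4.564764.
m/(2*ln(n/m)) ≈ 20/4.564764 ≈ 4.3814.
floor = 4.
k_max = max(1, 4) = 4.

4


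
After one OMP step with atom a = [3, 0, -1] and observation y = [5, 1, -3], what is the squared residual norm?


a^T a = 10.
a^T y = 18.
coeff = 18/10 = 9/5.
||r||^2 = 13/5.

13/5


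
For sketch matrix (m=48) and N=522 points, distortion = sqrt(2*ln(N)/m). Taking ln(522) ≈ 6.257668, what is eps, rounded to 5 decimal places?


ln(522) ≈ 6.257668.
2*ln(N)/m ≈ 2*6.257668/48 ≈ 0.26073617.
eps = sqrt(0.26073617) ≈ 0.5106233 ≈ 0.51062.

0.51062


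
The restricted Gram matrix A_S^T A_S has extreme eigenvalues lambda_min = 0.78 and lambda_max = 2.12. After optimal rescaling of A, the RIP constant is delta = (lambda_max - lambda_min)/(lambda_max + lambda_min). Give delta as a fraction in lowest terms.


lambda_max - lambda_min = 2.12 - 0.78 = 1.34.
lambda_max + lambda_min = 2.12 + 0.78 = 2.90.
delta = 1.34/2.90 = 134/290 = 67/145.

67/145


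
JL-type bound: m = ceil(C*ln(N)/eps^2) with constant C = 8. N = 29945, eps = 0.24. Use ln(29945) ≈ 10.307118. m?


ln(29945) ≈ 10.307118.
eps^2 = 0.24^2 = 0.0576.
C*ln(N)/eps^2 ≈ 8*10.307118/0.0576 ≈ 1431.5442.
m = ceil(1431.5442) = 1432.

1432


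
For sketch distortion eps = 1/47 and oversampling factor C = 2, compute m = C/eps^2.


1/eps = 47.
(1/eps)^2 = 2209.
m = 2*2209 = 4418.

4418


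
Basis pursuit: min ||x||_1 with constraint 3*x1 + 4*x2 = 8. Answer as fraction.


Axis intercepts:
  x1 = 8/3, x2 = 0: L1 = 8/3
  x1 = 0, x2 = 2: L1 = 2
x* = (0, 2)
||x*||_1 = 2.

2


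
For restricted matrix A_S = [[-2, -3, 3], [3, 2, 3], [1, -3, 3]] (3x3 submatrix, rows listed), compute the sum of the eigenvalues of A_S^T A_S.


Sum of eigenvalues of A_S^T A_S = trace(A_S^T A_S) = sum of squared column norms of A_S.
A_S^T A_S diagonal: [14, 22, 27].
trace = 14 + 22 + 27 = 63.

63


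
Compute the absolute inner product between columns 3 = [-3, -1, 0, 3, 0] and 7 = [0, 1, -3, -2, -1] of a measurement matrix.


Inner product: -3*0 + -1*1 + 0*-3 + 3*-2 + 0*-1
Products: [0, -1, 0, -6, 0]
Sum = -7.
|dot| = 7.

7


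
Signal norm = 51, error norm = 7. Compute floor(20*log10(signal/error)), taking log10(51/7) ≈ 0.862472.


||x||/||e|| = 51/7.
log10(51/7) ≈ 0.862472.
20*log10(||x||/||e||) ≈ 20*0.862472 = 17.24944.
floor(17.24944) = 17.

17


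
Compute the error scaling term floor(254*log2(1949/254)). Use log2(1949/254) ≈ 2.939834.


log2(n/k) = log2(1949/254) ≈ 2.939834.
k*log2(n/k) ≈ 254*2.939834 = 746.717836.
floor(746.717836) = 746.

746


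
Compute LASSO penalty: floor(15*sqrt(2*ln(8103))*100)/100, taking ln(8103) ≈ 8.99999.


ln(8103) ≈ 8.99999.
2*ln(n) ≈ 17.99998.
sqrt(2*ln(n)) ≈ sqrt(17.99998) ≈ 4.242638.
lambda ≈ 15*4.242638 = 63.63957.
floor(lambda*100)/100 = 63.63.

63.63


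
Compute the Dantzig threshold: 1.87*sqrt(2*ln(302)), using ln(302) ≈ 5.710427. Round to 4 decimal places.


ln(302) ≈ 5.710427.
2*ln(n) ≈ 11.420854.
sqrt(2*ln(n)) ≈ sqrt(11.420854) ≈ 3.379475.
threshold ≈ 1.87*3.379475 = 6.31961825 ≈ 6.3196.

6.3196


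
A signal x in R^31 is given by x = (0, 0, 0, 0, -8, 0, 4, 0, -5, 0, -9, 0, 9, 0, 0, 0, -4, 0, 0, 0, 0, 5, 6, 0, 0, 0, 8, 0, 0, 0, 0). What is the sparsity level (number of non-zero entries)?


Non-zero positions: [4, 6, 8, 10, 12, 16, 21, 22, 26].
Sparsity = 9.

9


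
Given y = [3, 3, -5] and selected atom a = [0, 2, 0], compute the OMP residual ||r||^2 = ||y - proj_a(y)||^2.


a^T a = 4.
a^T y = 6.
coeff = 6/4 = 3/2.
||r||^2 = 34.

34


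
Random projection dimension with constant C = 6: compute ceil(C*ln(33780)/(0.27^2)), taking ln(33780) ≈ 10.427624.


ln(33780) ≈ 10.427624.
eps^2 = 0.27^2 = 0.0729.
C*ln(N)/eps^2 ≈ 6*10.427624/0.0729 ≈ 858.2407.
m = ceil(858.2407) = 859.

859


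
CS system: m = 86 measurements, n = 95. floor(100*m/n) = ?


100*m/n = 100*86/95 ≈ 90.5263.
floor = 90.

90


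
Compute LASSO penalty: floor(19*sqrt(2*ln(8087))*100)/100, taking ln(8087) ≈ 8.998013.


ln(8087) ≈ 8.998013.
2*ln(n) ≈ 17.996026.
sqrt(2*ln(n)) ≈ sqrt(17.996026) ≈ 4.242172.
lambda ≈ 19*4.242172 = 80.601268.
floor(lambda*100)/100 = 80.60.

80.60


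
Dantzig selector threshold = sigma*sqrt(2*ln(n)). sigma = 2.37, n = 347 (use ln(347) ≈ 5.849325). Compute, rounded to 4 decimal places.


ln(347) ≈ 5.849325.
2*ln(n) ≈ 11.69865.
sqrt(2*ln(n)) ≈ sqrt(11.69865) ≈ 3.420329.
threshold ≈ 2.37*3.420329 = 8.10617973 ≈ 8.1062.

8.1062


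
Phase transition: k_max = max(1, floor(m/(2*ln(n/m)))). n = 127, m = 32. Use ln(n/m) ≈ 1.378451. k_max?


n/m = 127/32.
ln(n/m) ≈ 1.378451.
2*ln(n/m) ≈ 2.756902.
m/(2*ln(n/m)) ≈ 32/2.756902 ≈ 11.6072.
floor = 11.
k_max = max(1, 11) = 11.

11


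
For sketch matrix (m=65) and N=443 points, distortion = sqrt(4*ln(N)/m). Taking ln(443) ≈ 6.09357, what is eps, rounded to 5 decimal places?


ln(443) ≈ 6.09357.
4*ln(N)/m ≈ 4*6.09357/65 ≈ 0.37498892.
eps = sqrt(0.37498892) ≈ 0.6123634 ≈ 0.61236.

0.61236


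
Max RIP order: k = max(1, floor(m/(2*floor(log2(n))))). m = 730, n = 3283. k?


floor(log2(3283)) = 11.
2*11 = 22.
m/(2*floor(log2(n))) = 730/22 ≈ 33.1818.
floor = 33.
k = max(1, 33) = 33.

33


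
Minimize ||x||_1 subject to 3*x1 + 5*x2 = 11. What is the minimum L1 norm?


Axis intercepts:
  x1 = 11/3, x2 = 0: L1 = 11/3
  x1 = 0, x2 = 11/5: L1 = 11/5
x* = (0, 11/5)
||x*||_1 = 11/5.

11/5


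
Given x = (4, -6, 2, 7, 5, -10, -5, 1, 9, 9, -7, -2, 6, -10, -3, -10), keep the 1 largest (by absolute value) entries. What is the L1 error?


Sorted |x_i| descending: [10, 10, 10, 9, 9, 7, 7, 6, 6, 5, 5, 4, 3, 2, 2, 1]
Keep top 1: [10]
Tail entries: [10, 10, 9, 9, 7, 7, 6, 6, 5, 5, 4, 3, 2, 2, 1]
L1 error = sum of tail = 86.

86


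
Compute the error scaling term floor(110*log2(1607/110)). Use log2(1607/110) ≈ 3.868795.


log2(n/k) = log2(1607/110) ≈ 3.868795.
k*log2(n/k) ≈ 110*3.868795 = 425.56745.
floor(425.56745) = 425.

425


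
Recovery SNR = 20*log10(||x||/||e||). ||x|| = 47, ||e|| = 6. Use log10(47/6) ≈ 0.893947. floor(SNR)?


||x||/||e|| = 47/6.
log10(47/6) ≈ 0.893947.
20*log10(||x||/||e||) ≈ 20*0.893947 = 17.87894.
floor(17.87894) = 17.

17


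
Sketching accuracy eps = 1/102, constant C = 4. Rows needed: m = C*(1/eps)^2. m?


1/eps = 102.
(1/eps)^2 = 10404.
m = 4*10404 = 41616.

41616


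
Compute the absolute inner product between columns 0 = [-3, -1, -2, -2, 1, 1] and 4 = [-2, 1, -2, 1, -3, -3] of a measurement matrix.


Inner product: -3*-2 + -1*1 + -2*-2 + -2*1 + 1*-3 + 1*-3
Products: [6, -1, 4, -2, -3, -3]
Sum = 1.
|dot| = 1.

1


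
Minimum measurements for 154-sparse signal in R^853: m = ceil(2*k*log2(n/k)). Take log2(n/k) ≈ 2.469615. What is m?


log2(n/k) = log2(853/154) ≈ 2.469615.
2*k*log2(n/k) ≈ 2*154*2.469615 = 760.64142.
m = ceil(760.64142) = 761.

761


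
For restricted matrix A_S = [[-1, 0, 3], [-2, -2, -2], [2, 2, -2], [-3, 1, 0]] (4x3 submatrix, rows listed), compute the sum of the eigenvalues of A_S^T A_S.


Sum of eigenvalues of A_S^T A_S = trace(A_S^T A_S) = sum of squared column norms of A_S.
A_S^T A_S diagonal: [18, 9, 17].
trace = 18 + 9 + 17 = 44.

44


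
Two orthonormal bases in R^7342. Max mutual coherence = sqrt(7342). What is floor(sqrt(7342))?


85^2 = 7225 <= 7342 < 7396 = 86^2, so 85 <= sqrt(7342) < 86.
floor(sqrt(7342)) = 85.

85
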